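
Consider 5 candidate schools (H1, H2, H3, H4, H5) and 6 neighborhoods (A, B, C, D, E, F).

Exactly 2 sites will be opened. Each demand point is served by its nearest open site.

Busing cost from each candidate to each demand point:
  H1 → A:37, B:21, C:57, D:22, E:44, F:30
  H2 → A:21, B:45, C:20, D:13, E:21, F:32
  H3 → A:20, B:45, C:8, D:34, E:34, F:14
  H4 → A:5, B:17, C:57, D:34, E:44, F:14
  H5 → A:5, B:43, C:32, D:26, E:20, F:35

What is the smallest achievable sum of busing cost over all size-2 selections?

90

Open {H2, H4}.
  A→H4 5, B→H4 17, C→H2 20, D→H2 13, E→H2 21, F→H4 14  ⇒ total 90.
Compare {H3, H4}: total 112.
Compare {H4, H5}: total 114.
No size-2 selection does better; minimum is 90.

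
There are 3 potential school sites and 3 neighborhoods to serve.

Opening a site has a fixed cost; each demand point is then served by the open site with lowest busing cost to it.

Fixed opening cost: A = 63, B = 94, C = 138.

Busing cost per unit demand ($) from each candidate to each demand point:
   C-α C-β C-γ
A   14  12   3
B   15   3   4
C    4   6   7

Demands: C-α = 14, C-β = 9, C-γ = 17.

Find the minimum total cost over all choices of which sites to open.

362

Open {A, C}: assign each demand point to its cheapest open site.
  C-α→C 14×4=56, C-β→C 9×6=54, C-γ→A 17×3=51
  busing cost 161, fixed 201 → total 362.
Compare {C}: busing cost 229 + fixed 138 = 367.
Compare {B, C}: busing cost 151 + fixed 232 = 383.
Compare {B}: busing cost 305 + fixed 94 = 399.
All other subsets cost ≥ 367. Minimum total cost: 362.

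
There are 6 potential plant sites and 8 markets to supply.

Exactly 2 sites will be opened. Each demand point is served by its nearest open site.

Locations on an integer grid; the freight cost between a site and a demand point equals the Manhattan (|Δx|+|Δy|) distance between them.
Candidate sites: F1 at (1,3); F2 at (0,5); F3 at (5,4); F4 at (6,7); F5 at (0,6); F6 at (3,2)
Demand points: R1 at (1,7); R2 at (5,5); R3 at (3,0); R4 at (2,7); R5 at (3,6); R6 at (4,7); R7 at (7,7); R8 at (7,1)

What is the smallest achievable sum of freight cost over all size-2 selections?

Open {F4, F6}.
  R1→F4 5, R2→F4 3, R3→F6 2, R4→F4 4, R5→F4 4, R6→F4 2, R7→F4 1, R8→F6 5  ⇒ total 26.
Compare {F3, F4}: total 28.
Compare {F3, F5}: total 29.
No size-2 selection does better; minimum is 26.

26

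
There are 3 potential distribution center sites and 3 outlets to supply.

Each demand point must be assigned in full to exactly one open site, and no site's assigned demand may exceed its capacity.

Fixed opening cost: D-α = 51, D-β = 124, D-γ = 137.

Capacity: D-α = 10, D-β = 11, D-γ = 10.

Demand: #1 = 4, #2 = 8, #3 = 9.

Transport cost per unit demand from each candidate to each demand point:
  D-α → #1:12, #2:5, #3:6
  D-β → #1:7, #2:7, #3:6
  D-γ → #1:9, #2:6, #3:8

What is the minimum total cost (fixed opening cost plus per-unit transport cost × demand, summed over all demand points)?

442

Open {D-α, D-β, D-γ}; cheapest assignment that respects the capacities:
  D-α (cap 10, load 9): #3 — cost 9×6 = 54
  D-β (cap 11, load 4): #1 — cost 4×7 = 28
  D-γ (cap 10, load 8): #2 — cost 8×6 = 48
  Shipping 130, fixed 312 → total 442.
  Any other capacity-feasible assignment to {D-α, D-β, D-γ} ships for at least 130.
Total demand is 21; every other set of sites either has combined capacity below 21 or cannot fit the demands without splitting one across sites, so {D-α, D-β, D-γ} is the only feasible choice of open sites. Minimum: 442.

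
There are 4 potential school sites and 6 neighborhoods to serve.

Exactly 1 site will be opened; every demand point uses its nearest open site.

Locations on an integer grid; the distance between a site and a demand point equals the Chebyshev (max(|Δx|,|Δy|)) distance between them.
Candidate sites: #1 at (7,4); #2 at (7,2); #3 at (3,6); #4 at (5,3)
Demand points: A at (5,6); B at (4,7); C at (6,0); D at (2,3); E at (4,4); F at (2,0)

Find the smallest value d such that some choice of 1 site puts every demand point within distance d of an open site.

4

Open {#4}.
  Farthest demand point is B at distance 4 (to #4); all others are ≤ 4.
With {#1} the worst case is 5.
With {#2} the worst case is 5.
No size-1 selection achieves below 4.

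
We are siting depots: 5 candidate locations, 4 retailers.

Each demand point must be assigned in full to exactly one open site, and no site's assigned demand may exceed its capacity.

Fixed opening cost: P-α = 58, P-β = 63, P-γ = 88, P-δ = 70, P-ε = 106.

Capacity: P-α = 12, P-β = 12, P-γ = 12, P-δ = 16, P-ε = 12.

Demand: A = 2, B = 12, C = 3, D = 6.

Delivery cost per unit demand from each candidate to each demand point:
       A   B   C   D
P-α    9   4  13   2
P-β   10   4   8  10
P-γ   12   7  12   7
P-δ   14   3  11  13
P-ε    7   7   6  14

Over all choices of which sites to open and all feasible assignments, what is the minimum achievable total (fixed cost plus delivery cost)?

227

Open {P-α, P-δ}; cheapest assignment that respects the capacities:
  P-α (cap 12, load 8): A, D — cost 2×9 + 6×2 = 30
  P-δ (cap 16, load 15): B, C — cost 12×3 + 3×11 = 69
  Shipping 99, fixed 128 → total 227.
  Any other capacity-feasible assignment to {P-α, P-δ} ships for at least 99.
Compare {P-α, P-β}: its best feasible assignment gives total 238.
Compare {P-β, P-δ}: its best feasible assignment gives total 273.
Every other set of open sites that can feasibly serve all demand totals ≥ 238 even under its best assignment. Minimum: 227.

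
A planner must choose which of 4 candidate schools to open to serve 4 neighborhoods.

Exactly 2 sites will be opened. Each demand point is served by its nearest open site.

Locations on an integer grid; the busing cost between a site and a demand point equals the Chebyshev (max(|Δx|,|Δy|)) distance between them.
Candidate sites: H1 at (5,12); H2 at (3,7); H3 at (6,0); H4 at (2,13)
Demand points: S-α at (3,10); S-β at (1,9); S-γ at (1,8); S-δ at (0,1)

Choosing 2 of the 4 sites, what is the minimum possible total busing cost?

12

Open {H1, H2}.
  S-α→H1 2, S-β→H2 2, S-γ→H2 2, S-δ→H2 6  ⇒ total 12.
Compare {H2, H3}: total 13.
Compare {H2, H4}: total 13.
No size-2 selection does better; minimum is 12.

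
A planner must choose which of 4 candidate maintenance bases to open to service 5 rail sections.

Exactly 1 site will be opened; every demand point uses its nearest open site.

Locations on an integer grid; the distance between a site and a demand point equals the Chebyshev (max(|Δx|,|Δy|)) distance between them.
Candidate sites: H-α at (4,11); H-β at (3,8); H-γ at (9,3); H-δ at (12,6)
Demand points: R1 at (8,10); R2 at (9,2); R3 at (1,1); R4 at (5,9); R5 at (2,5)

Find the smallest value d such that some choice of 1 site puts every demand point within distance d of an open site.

Open {H-β}.
  Farthest demand point is R3 at distance 7 (to H-β); all others are ≤ 7.
With {H-γ} the worst case is 8.
With {H-α} the worst case is 10.
No size-1 selection achieves below 7.

7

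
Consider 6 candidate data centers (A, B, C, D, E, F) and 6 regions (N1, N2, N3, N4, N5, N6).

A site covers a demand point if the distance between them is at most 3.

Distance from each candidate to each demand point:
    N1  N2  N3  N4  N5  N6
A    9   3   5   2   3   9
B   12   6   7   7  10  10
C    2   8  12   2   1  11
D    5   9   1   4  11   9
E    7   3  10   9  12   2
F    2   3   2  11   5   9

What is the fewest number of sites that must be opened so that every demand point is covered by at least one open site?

3

Coverage sets (demand points within 3 of each site):
  A: {N2, N4, N5}
  B: {}
  C: {N1, N4, N5}
  D: {N3}
  E: {N2, N6}
  F: {N1, N2, N3}
No 2 sites suffice: every size-2 union leaves at least one demand point uncovered.
But {A, E, F} covers everything, so the minimum is 3.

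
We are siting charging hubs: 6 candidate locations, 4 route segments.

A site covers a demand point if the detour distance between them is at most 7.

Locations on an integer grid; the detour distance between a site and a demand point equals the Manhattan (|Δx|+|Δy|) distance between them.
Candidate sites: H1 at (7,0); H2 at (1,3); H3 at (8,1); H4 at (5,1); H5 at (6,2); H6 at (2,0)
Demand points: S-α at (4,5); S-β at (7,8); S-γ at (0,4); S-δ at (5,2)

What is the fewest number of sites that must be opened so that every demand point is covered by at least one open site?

2

Coverage sets (demand points within 7 of each site):
  H1: {S-δ}
  H2: {S-α, S-γ, S-δ}
  H3: {S-δ}
  H4: {S-α, S-δ}
  H5: {S-α, S-β, S-δ}
  H6: {S-α, S-γ, S-δ}
No single site covers all 4 demand points.
But {H2, H5} covers everything, so the minimum is 2.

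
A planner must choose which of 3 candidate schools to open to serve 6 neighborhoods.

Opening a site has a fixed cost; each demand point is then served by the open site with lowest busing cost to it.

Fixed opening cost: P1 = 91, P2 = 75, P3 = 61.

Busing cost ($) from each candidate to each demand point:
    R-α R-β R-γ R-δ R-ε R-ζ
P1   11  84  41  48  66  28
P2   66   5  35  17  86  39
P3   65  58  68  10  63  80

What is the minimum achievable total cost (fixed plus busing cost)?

323

Open {P2}: assign each demand point to its cheapest open site.
  R-α→P2 66, R-β→P2 5, R-γ→P2 35, R-δ→P2 17, R-ε→P2 86, R-ζ→P2 39
  busing cost 248, fixed 75 → total 323.
Compare {P1, P2}: busing cost 162 + fixed 166 = 328.
Compare {P2, P3}: busing cost 217 + fixed 136 = 353.
Compare {P1, P3}: busing cost 211 + fixed 152 = 363.
All other subsets cost ≥ 328. Minimum total cost: 323.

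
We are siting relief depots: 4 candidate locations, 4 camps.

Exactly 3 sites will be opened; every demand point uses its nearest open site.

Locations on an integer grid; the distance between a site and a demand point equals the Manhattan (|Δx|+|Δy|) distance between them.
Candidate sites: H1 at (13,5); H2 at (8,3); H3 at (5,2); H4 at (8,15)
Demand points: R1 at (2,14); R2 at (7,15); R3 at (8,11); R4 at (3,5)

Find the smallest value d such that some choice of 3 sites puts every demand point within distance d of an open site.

7

Open {H1, H2, H4}.
  Farthest demand point is R1 at distance 7 (to H4); all others are ≤ 7.
With {H1, H3, H4} the worst case is 7.
With {H2, H3, H4} the worst case is 7.
No size-3 selection achieves below 7.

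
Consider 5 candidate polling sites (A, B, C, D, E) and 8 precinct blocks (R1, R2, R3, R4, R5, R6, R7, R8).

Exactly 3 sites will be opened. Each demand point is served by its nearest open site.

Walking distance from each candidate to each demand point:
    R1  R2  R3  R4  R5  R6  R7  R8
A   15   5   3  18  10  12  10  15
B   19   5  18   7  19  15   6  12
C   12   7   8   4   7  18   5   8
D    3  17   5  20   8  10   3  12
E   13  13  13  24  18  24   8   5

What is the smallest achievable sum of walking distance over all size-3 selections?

Open {A, C, D}.
  R1→D 3, R2→A 5, R3→A 3, R4→C 4, R5→C 7, R6→D 10, R7→D 3, R8→C 8  ⇒ total 43.
Compare {C, D, E}: total 44.
Compare {B, C, D}: total 45.
No size-3 selection does better; minimum is 43.

43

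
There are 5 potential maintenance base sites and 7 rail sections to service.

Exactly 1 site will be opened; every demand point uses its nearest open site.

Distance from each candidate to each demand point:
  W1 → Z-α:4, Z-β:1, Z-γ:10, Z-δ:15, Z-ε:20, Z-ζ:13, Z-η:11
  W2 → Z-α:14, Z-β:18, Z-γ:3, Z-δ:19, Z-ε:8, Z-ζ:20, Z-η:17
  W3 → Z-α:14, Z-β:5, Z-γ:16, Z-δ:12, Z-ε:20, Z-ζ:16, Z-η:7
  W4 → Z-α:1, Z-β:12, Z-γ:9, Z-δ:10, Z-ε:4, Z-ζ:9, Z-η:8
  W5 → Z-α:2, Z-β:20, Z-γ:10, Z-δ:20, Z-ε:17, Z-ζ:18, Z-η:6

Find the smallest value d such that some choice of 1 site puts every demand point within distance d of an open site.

12

Open {W4}.
  Farthest demand point is Z-β at distance 12 (to W4); all others are ≤ 12.
With {W1} the worst case is 20.
With {W2} the worst case is 20.
No size-1 selection achieves below 12.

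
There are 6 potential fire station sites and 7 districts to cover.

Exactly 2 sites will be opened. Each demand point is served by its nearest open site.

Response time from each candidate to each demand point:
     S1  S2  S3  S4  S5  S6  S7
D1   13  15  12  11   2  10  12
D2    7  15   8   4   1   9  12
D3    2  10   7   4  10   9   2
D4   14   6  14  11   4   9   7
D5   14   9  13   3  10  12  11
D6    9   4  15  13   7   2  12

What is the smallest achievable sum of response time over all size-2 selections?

28

Open {D3, D6}.
  S1→D3 2, S2→D6 4, S3→D3 7, S4→D3 4, S5→D6 7, S6→D6 2, S7→D3 2  ⇒ total 28.
Compare {D3, D4}: total 34.
Compare {D2, D3}: total 35.
No size-2 selection does better; minimum is 28.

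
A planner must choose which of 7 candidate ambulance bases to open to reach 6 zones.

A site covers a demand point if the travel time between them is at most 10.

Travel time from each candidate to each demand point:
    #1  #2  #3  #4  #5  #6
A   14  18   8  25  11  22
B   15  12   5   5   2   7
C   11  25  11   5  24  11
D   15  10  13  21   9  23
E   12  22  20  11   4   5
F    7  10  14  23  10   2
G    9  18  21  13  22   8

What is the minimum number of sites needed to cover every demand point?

2

Coverage sets (demand points within 10 of each site):
  A: {#3}
  B: {#3, #4, #5, #6}
  C: {#4}
  D: {#2, #5}
  E: {#5, #6}
  F: {#1, #2, #5, #6}
  G: {#1, #6}
No single site covers all 6 demand points.
But {B, F} covers everything, so the minimum is 2.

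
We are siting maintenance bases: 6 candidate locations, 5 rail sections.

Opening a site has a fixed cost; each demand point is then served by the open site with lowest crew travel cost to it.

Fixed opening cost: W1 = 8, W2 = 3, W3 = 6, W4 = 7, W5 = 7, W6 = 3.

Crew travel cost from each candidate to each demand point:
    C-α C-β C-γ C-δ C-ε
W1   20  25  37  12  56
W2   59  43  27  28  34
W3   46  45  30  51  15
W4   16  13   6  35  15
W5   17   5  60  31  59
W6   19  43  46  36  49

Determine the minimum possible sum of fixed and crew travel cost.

76

Open {W1, W4, W5}: assign each demand point to its cheapest open site.
  C-α→W4 16, C-β→W5 5, C-γ→W4 6, C-δ→W1 12, C-ε→W4 15
  crew travel cost 54, fixed 22 → total 76.
Compare {W1, W4}: crew travel cost 62 + fixed 15 = 77.
Compare {W1, W2, W4, W5}: crew travel cost 54 + fixed 25 = 79.
Compare {W1, W4, W5, W6}: crew travel cost 54 + fixed 25 = 79.
All other subsets cost ≥ 77. Minimum total cost: 76.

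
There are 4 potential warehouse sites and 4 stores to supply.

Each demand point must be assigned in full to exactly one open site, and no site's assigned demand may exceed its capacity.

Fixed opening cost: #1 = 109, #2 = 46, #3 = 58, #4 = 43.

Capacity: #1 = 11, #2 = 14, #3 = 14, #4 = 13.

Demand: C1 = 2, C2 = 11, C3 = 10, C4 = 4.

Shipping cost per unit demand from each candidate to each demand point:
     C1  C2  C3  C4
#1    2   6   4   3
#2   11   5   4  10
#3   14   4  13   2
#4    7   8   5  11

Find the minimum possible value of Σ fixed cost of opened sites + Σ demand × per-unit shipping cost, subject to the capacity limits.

Open {#2, #3}; cheapest assignment that respects the capacities:
  #2 (cap 14, load 14): C3, C4 — cost 10×4 + 4×10 = 80
  #3 (cap 14, load 13): C1, C2 — cost 2×14 + 11×4 = 72
  Shipping 152, fixed 104 → total 256.
  Any other capacity-feasible assignment to {#2, #3} ships for at least 152.
Compare {#2, #4}: its best feasible assignment gives total 271.
Compare {#2, #3, #4}: its best feasible assignment gives total 274.
Every other set of open sites that can feasibly serve all demand totals ≥ 271 even under its best assignment. Minimum: 256.

256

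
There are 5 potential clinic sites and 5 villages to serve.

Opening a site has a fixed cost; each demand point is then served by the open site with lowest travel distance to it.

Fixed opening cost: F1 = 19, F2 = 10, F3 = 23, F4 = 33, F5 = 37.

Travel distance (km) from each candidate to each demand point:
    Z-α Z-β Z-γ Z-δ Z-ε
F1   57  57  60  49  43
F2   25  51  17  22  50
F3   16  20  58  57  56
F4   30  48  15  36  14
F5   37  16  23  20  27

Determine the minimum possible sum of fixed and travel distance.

Open {F2, F5}: assign each demand point to its cheapest open site.
  Z-α→F2 25, Z-β→F5 16, Z-γ→F2 17, Z-δ→F5 20, Z-ε→F5 27
  travel distance 105, fixed 47 → total 152.
Compare {F2, F3, F4}: travel distance 87 + fixed 66 = 153.
Compare {F3, F4}: travel distance 101 + fixed 56 = 157.
Compare {F2, F3}: travel distance 125 + fixed 33 = 158.
All other subsets cost ≥ 153. Minimum total cost: 152.

152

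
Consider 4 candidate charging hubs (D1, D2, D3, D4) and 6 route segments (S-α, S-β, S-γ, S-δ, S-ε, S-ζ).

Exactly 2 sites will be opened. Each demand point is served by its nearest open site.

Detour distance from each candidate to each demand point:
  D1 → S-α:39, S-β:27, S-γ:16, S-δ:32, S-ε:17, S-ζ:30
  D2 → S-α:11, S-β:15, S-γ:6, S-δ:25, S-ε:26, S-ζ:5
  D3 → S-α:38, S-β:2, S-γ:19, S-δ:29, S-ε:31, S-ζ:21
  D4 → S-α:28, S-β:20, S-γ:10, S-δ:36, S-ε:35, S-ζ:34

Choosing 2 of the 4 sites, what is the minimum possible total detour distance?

Open {D2, D3}.
  S-α→D2 11, S-β→D3 2, S-γ→D2 6, S-δ→D2 25, S-ε→D2 26, S-ζ→D2 5  ⇒ total 75.
Compare {D1, D2}: total 79.
Compare {D2, D4}: total 88.
No size-2 selection does better; minimum is 75.

75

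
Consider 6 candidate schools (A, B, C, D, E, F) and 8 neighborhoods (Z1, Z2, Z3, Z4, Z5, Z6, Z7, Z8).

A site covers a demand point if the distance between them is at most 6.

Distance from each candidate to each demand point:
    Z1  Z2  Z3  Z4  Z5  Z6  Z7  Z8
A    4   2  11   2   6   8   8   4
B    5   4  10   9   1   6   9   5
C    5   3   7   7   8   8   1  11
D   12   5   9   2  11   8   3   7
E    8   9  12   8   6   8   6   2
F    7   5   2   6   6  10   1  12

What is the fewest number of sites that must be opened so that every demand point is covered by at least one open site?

Coverage sets (demand points within 6 of each site):
  A: {Z1, Z2, Z4, Z5, Z8}
  B: {Z1, Z2, Z5, Z6, Z8}
  C: {Z1, Z2, Z7}
  D: {Z2, Z4, Z7}
  E: {Z5, Z7, Z8}
  F: {Z2, Z3, Z4, Z5, Z7}
No single site covers all 8 demand points.
But {B, F} covers everything, so the minimum is 2.

2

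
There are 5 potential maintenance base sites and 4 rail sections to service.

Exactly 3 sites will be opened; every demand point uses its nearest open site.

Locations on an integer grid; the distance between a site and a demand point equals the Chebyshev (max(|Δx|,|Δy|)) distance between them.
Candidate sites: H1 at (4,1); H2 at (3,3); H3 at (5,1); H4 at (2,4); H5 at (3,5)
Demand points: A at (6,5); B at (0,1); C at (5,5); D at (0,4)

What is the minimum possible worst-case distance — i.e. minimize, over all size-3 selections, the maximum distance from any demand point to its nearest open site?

Open {H1, H2, H3}.
  Farthest demand point is A at distance 3 (to H2); all others are ≤ 3.
With {H1, H2, H4} the worst case is 3.
With {H1, H2, H5} the worst case is 3.
No size-3 selection achieves below 3.

3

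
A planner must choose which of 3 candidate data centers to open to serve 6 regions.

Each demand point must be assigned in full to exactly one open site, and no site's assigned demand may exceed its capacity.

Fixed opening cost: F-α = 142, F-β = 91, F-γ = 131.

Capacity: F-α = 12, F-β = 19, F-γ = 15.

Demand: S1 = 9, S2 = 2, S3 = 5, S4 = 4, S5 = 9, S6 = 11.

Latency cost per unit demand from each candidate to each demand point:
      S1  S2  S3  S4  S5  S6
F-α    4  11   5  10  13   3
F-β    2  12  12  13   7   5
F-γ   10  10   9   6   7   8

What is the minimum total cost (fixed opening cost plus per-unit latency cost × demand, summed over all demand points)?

567

Open {F-α, F-β, F-γ}; cheapest assignment that respects the capacities:
  F-α (cap 12, load 11): S6 — cost 11×3 = 33
  F-β (cap 19, load 18): S1, S5 — cost 9×2 + 9×7 = 81
  F-γ (cap 15, load 11): S2, S3, S4 — cost 2×10 + 5×9 + 4×6 = 89
  Shipping 203, fixed 364 → total 567.
  Any other capacity-feasible assignment to {F-α, F-β, F-γ} ships for at least 203.
Total demand is 40 and no other set of sites has combined capacity ≥ 40, so {F-α, F-β, F-γ} is the only feasible choice of open sites. Minimum: 567.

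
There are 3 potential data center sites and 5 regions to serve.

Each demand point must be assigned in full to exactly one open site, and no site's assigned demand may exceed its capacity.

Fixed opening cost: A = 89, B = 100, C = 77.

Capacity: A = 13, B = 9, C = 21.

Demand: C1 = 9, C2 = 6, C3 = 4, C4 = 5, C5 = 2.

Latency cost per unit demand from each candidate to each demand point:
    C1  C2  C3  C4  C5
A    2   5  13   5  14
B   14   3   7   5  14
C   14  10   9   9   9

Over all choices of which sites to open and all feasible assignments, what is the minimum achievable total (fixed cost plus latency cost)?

343

Open {A, C}; cheapest assignment that respects the capacities:
  A (cap 13, load 9): C1 — cost 9×2 = 18
  C (cap 21, load 17): C2, C3, C4, C5 — cost 6×10 + 4×9 + 5×9 + 2×9 = 159
  Shipping 177, fixed 166 → total 343.
  Any other capacity-feasible assignment to {A, C} ships for at least 177.
Compare {A, B, C}: its best feasible assignment gives total 401.
Compare {B, C}: its best feasible assignment gives total 420.
Every other set of open sites that can feasibly serve all demand totals ≥ 401 even under its best assignment. Minimum: 343.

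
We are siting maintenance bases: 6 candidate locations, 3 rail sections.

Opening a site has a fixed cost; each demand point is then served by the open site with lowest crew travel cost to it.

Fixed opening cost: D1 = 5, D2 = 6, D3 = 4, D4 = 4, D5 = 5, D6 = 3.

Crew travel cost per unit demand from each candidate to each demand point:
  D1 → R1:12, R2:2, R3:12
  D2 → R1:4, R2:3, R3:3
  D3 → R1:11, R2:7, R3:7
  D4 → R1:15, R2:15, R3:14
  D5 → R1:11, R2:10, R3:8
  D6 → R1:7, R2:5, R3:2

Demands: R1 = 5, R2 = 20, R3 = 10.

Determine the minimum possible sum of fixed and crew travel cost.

Open {D1, D2, D6}: assign each demand point to its cheapest open site.
  R1→D2 5×4=20, R2→D1 20×2=40, R3→D6 10×2=20
  crew travel cost 80, fixed 14 → total 94.
Compare {D1, D2, D3, D6}: crew travel cost 80 + fixed 18 = 98.
Compare {D1, D2, D4, D6}: crew travel cost 80 + fixed 18 = 98.
Compare {D1, D2, D5, D6}: crew travel cost 80 + fixed 19 = 99.
All other subsets cost ≥ 98. Minimum total cost: 94.

94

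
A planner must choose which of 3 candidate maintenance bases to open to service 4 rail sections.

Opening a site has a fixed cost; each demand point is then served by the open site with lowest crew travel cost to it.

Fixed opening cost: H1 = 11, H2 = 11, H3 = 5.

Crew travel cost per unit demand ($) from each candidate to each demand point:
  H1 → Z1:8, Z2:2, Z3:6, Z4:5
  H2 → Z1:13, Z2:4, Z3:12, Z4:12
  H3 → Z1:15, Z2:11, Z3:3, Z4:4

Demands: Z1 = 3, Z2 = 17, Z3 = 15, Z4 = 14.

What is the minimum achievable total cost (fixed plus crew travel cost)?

175

Open {H1, H3}: assign each demand point to its cheapest open site.
  Z1→H1 3×8=24, Z2→H1 17×2=34, Z3→H3 15×3=45, Z4→H3 14×4=56
  crew travel cost 159, fixed 16 → total 175.
Compare {H1, H2, H3}: crew travel cost 159 + fixed 27 = 186.
Compare {H2, H3}: crew travel cost 208 + fixed 16 = 224.
Compare {H1}: crew travel cost 218 + fixed 11 = 229.
All other subsets cost ≥ 186. Minimum total cost: 175.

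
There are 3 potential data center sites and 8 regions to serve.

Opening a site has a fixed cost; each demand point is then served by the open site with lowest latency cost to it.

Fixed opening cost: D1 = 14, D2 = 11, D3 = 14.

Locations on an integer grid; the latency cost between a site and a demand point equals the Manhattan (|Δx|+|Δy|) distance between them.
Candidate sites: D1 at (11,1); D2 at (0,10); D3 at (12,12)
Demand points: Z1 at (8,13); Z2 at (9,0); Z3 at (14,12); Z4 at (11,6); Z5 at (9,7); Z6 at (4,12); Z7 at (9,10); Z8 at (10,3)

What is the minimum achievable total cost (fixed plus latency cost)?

67

Open {D1, D3}: assign each demand point to its cheapest open site.
  Z1→D3 5, Z2→D1 3, Z3→D3 2, Z4→D1 5, Z5→D1 8, Z6→D3 8, Z7→D3 5, Z8→D1 3
  latency cost 39, fixed 28 → total 67.
Compare {D3}: latency cost 61 + fixed 14 = 75.
Compare {D1, D2, D3}: latency cost 37 + fixed 39 = 76.
Compare {D1, D2}: latency cost 59 + fixed 25 = 84.
All other subsets cost ≥ 75. Minimum total cost: 67.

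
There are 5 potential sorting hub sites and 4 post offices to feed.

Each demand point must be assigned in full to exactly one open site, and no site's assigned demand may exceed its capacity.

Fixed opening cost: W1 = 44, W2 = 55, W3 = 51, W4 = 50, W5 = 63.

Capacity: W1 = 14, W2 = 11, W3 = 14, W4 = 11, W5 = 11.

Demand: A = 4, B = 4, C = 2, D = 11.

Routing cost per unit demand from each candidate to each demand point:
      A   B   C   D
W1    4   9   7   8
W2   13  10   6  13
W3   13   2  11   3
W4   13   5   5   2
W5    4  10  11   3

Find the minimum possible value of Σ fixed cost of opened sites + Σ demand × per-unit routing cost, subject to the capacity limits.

182

Open {W1, W4}; cheapest assignment that respects the capacities:
  W1 (cap 14, load 10): A, B, C — cost 4×4 + 4×9 + 2×7 = 66
  W4 (cap 11, load 11): D — cost 11×2 = 22
  Shipping 88, fixed 94 → total 182.
  Any other capacity-feasible assignment to {W1, W4} ships for at least 88.
Compare {W1, W3}: its best feasible assignment gives total 194.
Compare {W3, W4}: its best feasible assignment gives total 205.
Every other set of open sites that can feasibly serve all demand totals ≥ 194 even under its best assignment. Minimum: 182.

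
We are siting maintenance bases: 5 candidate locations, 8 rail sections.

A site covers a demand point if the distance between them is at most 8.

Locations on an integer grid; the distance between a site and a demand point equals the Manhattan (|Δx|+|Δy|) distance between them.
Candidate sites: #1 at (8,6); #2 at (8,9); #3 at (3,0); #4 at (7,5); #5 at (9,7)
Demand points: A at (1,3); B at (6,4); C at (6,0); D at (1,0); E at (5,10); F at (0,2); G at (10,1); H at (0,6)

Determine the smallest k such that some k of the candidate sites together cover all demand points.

Coverage sets (demand points within 8 of each site):
  #1: {B, C, E, G, H}
  #2: {B, E}
  #3: {A, B, C, D, F, G}
  #4: {A, B, C, E, G, H}
  #5: {B, E, G}
No single site covers all 8 demand points.
But {#1, #3} covers everything, so the minimum is 2.

2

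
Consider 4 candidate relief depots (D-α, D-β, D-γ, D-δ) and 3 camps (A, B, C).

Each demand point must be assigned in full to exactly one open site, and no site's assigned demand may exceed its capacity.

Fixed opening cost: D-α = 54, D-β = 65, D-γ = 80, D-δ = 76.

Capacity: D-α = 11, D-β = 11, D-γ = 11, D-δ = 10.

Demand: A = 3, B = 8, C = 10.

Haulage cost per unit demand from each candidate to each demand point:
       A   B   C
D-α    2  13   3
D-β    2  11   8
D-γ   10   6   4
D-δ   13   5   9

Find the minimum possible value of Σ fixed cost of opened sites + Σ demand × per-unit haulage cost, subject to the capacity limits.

Open {D-α, D-γ}; cheapest assignment that respects the capacities:
  D-α (cap 11, load 10): C — cost 10×3 = 30
  D-γ (cap 11, load 11): A, B — cost 3×10 + 8×6 = 78
  Shipping 108, fixed 134 → total 242.
  Any other capacity-feasible assignment to {D-α, D-γ} ships for at least 108.
Compare {D-α, D-β}: its best feasible assignment gives total 243.
Compare {D-α, D-β, D-δ}: its best feasible assignment gives total 271.
Every other set of open sites that can feasibly serve all demand totals ≥ 243 even under its best assignment. Minimum: 242.

242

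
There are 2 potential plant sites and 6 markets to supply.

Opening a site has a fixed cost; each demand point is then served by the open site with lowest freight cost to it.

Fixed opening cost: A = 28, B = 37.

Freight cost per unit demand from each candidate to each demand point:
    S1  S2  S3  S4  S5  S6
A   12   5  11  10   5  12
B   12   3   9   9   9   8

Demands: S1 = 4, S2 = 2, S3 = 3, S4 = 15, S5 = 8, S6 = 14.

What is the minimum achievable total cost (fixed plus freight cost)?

433

Open {A, B}: assign each demand point to its cheapest open site.
  S1→A 4×12=48, S2→B 2×3=6, S3→B 3×9=27, S4→B 15×9=135, S5→A 8×5=40, S6→B 14×8=112
  freight cost 368, fixed 65 → total 433.
Compare {B}: freight cost 400 + fixed 37 = 437.
Compare {A}: freight cost 449 + fixed 28 = 477.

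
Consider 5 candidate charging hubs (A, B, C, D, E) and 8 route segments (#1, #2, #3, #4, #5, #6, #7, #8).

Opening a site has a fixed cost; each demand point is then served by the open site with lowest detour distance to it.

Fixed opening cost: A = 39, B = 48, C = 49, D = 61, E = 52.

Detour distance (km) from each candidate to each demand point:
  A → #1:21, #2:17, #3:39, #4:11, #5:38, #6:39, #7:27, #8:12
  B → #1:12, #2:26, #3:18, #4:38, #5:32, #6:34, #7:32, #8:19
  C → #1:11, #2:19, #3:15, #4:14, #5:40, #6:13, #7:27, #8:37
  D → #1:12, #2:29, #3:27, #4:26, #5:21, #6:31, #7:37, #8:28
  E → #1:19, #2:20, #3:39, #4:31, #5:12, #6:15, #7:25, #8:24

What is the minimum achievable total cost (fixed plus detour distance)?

225

Open {C}: assign each demand point to its cheapest open site.
  #1→C 11, #2→C 19, #3→C 15, #4→C 14, #5→C 40, #6→C 13, #7→C 27, #8→C 37
  detour distance 176, fixed 49 → total 225.
Compare {A, C}: detour distance 144 + fixed 88 = 232.
Compare {C, E}: detour distance 133 + fixed 101 = 234.
Compare {E}: detour distance 185 + fixed 52 = 237.
All other subsets cost ≥ 232. Minimum total cost: 225.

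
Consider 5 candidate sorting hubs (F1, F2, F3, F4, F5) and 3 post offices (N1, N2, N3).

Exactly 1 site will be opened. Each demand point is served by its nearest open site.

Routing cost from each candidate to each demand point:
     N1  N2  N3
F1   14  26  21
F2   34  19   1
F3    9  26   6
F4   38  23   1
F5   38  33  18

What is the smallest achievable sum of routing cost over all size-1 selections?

Open {F3}.
  N1→F3 9, N2→F3 26, N3→F3 6  ⇒ total 41.
Compare {F2}: total 54.
Compare {F1}: total 61.
No size-1 selection does better; minimum is 41.

41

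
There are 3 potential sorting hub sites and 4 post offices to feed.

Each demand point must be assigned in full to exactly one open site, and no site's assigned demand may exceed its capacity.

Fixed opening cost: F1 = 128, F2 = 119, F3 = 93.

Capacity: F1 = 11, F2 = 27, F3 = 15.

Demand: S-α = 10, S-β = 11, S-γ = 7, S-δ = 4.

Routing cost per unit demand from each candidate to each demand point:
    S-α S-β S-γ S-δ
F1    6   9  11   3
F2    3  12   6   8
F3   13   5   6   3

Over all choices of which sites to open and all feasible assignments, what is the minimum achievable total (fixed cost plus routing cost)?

Open {F2, F3}; cheapest assignment that respects the capacities:
  F2 (cap 27, load 17): S-α, S-γ — cost 10×3 + 7×6 = 72
  F3 (cap 15, load 15): S-β, S-δ — cost 11×5 + 4×3 = 67
  Shipping 139, fixed 212 → total 351.
  Any other capacity-feasible assignment to {F2, F3} ships for at least 139.
Compare {F1, F2}: its best feasible assignment gives total 450.
Compare {F1, F2, F3}: its best feasible assignment gives total 479.
Every other set of open sites that can feasibly serve all demand totals ≥ 450 even under its best assignment. Minimum: 351.

351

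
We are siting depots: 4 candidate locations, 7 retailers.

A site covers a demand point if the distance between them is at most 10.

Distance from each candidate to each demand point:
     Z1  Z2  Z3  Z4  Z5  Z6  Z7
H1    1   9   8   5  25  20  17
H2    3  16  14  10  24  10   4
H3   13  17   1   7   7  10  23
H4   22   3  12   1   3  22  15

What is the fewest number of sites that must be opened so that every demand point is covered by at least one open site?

3

Coverage sets (demand points within 10 of each site):
  H1: {Z1, Z2, Z3, Z4}
  H2: {Z1, Z4, Z6, Z7}
  H3: {Z3, Z4, Z5, Z6}
  H4: {Z2, Z4, Z5}
No 2 sites suffice: every size-2 union leaves at least one demand point uncovered.
But {H1, H2, H3} covers everything, so the minimum is 3.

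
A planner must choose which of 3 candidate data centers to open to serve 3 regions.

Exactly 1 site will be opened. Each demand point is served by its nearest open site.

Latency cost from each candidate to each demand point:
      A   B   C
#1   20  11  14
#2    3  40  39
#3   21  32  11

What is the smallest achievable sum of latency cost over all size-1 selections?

Open {#1}.
  A→#1 20, B→#1 11, C→#1 14  ⇒ total 45.
Compare {#3}: total 64.
Compare {#2}: total 82.

45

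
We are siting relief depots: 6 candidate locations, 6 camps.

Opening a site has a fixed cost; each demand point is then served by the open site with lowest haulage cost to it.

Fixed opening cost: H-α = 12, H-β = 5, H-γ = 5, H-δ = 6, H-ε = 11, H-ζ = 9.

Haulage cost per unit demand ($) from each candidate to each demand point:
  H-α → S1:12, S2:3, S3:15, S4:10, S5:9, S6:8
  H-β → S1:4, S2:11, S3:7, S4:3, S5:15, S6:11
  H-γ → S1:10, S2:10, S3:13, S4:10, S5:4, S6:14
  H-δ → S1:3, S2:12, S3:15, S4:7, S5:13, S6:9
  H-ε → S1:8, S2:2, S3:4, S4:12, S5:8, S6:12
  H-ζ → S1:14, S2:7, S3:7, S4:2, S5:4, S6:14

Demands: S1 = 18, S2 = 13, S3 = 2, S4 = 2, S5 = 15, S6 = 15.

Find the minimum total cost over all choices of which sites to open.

Open {H-α, H-δ, H-ε, H-ζ}: assign each demand point to its cheapest open site.
  S1→H-δ 18×3=54, S2→H-ε 13×2=26, S3→H-ε 2×4=8, S4→H-ζ 2×2=4, S5→H-ζ 15×4=60, S6→H-α 15×8=120
  haulage cost 272, fixed 38 → total 310.
Compare {H-δ, H-ε, H-ζ}: haulage cost 287 + fixed 26 = 313.
Compare {H-α, H-β, H-γ, H-δ, H-ε}: haulage cost 274 + fixed 39 = 313.
Compare {H-α, H-β, H-δ, H-ε, H-ζ}: haulage cost 272 + fixed 43 = 315.
All other subsets cost ≥ 313. Minimum total cost: 310.

310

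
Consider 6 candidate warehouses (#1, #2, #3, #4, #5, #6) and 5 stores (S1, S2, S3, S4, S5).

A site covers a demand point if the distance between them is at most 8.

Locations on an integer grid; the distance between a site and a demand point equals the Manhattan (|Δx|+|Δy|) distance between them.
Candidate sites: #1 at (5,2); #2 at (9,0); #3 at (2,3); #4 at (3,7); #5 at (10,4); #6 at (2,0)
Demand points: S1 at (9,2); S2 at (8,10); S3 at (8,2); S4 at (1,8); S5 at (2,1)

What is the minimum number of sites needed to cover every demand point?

2

Coverage sets (demand points within 8 of each site):
  #1: {S1, S3, S5}
  #2: {S1, S3, S5}
  #3: {S1, S3, S4, S5}
  #4: {S2, S4, S5}
  #5: {S1, S2, S3}
  #6: {S3, S5}
No single site covers all 5 demand points.
But {#1, #4} covers everything, so the minimum is 2.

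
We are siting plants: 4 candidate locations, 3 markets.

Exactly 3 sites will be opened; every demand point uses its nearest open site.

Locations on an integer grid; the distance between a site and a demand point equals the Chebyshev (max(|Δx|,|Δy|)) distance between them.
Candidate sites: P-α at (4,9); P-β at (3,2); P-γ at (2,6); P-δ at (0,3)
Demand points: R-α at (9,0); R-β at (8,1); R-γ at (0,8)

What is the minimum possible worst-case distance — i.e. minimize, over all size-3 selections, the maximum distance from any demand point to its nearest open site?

Open {P-α, P-β, P-γ}.
  Farthest demand point is R-α at distance 6 (to P-β); all others are ≤ 6.
With {P-α, P-β, P-δ} the worst case is 6.
With {P-β, P-γ, P-δ} the worst case is 6.
No size-3 selection achieves below 6.

6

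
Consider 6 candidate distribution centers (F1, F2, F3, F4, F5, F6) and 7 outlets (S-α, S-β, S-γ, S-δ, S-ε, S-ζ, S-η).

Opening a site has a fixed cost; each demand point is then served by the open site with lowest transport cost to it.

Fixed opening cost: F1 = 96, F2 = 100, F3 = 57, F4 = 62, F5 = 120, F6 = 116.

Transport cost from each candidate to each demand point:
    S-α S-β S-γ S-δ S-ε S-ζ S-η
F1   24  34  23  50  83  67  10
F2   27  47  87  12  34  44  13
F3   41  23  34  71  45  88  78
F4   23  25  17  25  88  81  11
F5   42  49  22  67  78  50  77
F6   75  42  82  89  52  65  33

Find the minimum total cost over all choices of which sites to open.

Open {F2, F4}: assign each demand point to its cheapest open site.
  S-α→F4 23, S-β→F4 25, S-γ→F4 17, S-δ→F2 12, S-ε→F2 34, S-ζ→F2 44, S-η→F4 11
  transport cost 166, fixed 162 → total 328.
Compare {F4}: transport cost 270 + fixed 62 = 332.
Compare {F2, F3}: transport cost 187 + fixed 157 = 344.
Compare {F3, F4}: transport cost 225 + fixed 119 = 344.
All other subsets cost ≥ 332. Minimum total cost: 328.

328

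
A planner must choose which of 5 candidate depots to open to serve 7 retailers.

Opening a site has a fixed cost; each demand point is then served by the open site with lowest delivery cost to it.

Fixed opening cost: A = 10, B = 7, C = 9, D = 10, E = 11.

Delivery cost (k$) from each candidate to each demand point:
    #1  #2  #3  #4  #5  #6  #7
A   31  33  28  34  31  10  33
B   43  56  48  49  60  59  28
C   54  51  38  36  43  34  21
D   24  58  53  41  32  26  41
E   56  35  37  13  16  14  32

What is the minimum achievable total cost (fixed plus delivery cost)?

182

Open {A, C, E}: assign each demand point to its cheapest open site.
  #1→A 31, #2→A 33, #3→A 28, #4→E 13, #5→E 16, #6→A 10, #7→C 21
  delivery cost 152, fixed 30 → total 182.
Compare {A, E}: delivery cost 163 + fixed 21 = 184.
Compare {A, C, D, E}: delivery cost 145 + fixed 40 = 185.
Compare {A, B, E}: delivery cost 159 + fixed 28 = 187.
All other subsets cost ≥ 184. Minimum total cost: 182.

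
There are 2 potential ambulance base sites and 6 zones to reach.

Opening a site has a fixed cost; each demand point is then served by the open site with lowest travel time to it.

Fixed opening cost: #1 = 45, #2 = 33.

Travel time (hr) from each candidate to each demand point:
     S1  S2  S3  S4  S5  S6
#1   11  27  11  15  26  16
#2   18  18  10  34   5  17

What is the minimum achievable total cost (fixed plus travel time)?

135

Open {#2}: assign each demand point to its cheapest open site.
  S1→#2 18, S2→#2 18, S3→#2 10, S4→#2 34, S5→#2 5, S6→#2 17
  travel time 102, fixed 33 → total 135.
Compare {#1}: travel time 106 + fixed 45 = 151.
Compare {#1, #2}: travel time 75 + fixed 78 = 153.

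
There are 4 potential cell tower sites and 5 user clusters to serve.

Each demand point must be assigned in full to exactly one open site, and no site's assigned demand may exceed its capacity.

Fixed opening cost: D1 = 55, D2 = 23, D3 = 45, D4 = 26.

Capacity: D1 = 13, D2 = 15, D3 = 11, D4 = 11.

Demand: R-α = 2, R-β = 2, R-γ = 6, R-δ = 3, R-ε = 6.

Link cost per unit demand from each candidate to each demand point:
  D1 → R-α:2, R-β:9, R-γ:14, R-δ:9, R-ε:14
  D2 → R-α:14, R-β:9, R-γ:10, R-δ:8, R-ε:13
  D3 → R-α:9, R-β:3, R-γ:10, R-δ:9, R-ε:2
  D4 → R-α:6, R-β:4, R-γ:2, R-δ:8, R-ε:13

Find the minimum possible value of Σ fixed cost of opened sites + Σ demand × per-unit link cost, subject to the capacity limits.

137

Open {D3, D4}; cheapest assignment that respects the capacities:
  D3 (cap 11, load 8): R-β, R-ε — cost 2×3 + 6×2 = 18
  D4 (cap 11, load 11): R-α, R-γ, R-δ — cost 2×6 + 6×2 + 3×8 = 48
  Shipping 66, fixed 71 → total 137.
  Any other capacity-feasible assignment to {D3, D4} ships for at least 66.
Compare {D2, D3, D4}: its best feasible assignment gives total 160.
Compare {D2, D4}: its best feasible assignment gives total 183.
Every other set of open sites that can feasibly serve all demand totals ≥ 160 even under its best assignment. Minimum: 137.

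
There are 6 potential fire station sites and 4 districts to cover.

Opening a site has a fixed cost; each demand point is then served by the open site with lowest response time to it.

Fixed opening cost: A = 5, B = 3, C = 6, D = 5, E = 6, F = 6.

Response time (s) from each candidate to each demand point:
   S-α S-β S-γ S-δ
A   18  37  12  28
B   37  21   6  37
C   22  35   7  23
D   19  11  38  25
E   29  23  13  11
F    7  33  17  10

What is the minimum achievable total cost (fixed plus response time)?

Open {B, D, F}: assign each demand point to its cheapest open site.
  S-α→F 7, S-β→D 11, S-γ→B 6, S-δ→F 10
  response time 34, fixed 14 → total 48.
Compare {C, D, F}: response time 35 + fixed 17 = 52.
Compare {B, F}: response time 44 + fixed 9 = 53.
Compare {A, B, D, F}: response time 34 + fixed 19 = 53.
All other subsets cost ≥ 52. Minimum total cost: 48.

48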